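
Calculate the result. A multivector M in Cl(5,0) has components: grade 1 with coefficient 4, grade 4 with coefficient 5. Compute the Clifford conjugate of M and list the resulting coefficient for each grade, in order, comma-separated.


Clifford conjugate sign for grade k: (-1)^(k(k+1)/2)
Grade 1: (-1)^(1*2/2) = (-1)^1 = -1, coeff 4 -> -4
Grade 4: (-1)^(4*5/2) = (-1)^10 = 1, coeff 5 -> 5
Conjugated coefficients: -4, 5


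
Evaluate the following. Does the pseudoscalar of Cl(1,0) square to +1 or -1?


The pseudoscalar I = e1...e_n (product of all n generators) of Cl(p,q) satisfies I^2 = (-1)^(q + n(n-1)/2).
p = 1, q = 0, n = p + q = 1
n(n-1)/2 = 1 * 0 / 2 = 0
Exponent = q + n(n-1)/2 = 0 + 0 = 0
I^2 = (-1)^0 = +1


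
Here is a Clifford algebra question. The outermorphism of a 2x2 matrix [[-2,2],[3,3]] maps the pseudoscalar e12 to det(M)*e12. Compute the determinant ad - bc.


The outermorphism of a linear map f sends e1^e2 to f(e1)^f(e2).
f(e1) = -2*e1 + 3*e2
f(e2) = 2*e1 + 3*e2
f(e1) ^ f(e2) = (-2*e1 + 3*e2) ^ (2*e1 + 3*e2)
= (-2)*3*e12 + 3*2*e21
= (-6 - 6)*e12
= -12*e12
Coefficient = -12


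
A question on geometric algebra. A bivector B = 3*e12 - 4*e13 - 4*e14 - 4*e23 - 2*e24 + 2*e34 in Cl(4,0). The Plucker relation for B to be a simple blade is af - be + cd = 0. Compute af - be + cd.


Plucker relation: af - be + cd
a*f = 3*2 = 6
b*e = (-4)*(-2) = 8
c*d = (-4)*(-4) = 16
af - be + cd = 6 - 8 + 16
= 14


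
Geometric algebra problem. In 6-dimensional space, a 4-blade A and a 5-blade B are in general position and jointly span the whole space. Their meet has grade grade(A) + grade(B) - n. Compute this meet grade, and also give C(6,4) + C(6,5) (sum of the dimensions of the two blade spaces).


Meet grade = grade(A) + grade(B) - n
= 4 + 5 - 6 = 3
C(6,4) = 15
C(6,5) = 6
dim_A + dim_B = 15 + 6 = 21


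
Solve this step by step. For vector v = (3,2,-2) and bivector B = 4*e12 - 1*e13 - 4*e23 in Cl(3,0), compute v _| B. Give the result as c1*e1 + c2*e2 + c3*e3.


Left contraction v _| B = <vB>_1 (grade-1 part of the geometric product vB).
Using e1_|e12 = e2, e2_|e12 = -e1, e1_|e13 = e3, e3_|e13 = -e1, e2_|e23 = e3, e3_|e23 = -e2:
e1 coeff: -v2*b12 - v3*b13 = -(2)*(4) - (-2)*(-1) = -10
e2 coeff: v1*b12 - v3*b23 = (3)*(4) - (-2)*(-4) = 4
e3 coeff: v1*b13 + v2*b23 = (3)*(-1) + (2)*(-4) = -11
v _| B = -10*e1 + 4*e2 - 11*e3


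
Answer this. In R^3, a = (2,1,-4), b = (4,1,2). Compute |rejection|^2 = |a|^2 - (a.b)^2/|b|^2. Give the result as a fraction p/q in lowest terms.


|a|^2 = 2^2 + 1^2 + (-4)^2 = 21
|b|^2 = 4^2 + 1^2 + 2^2 = 21
a . b = 2*4 + 1*1 + (-4)*2 = 1
(a.b)^2 = 1^2 = 1
|rej|^2 = 21 - 1/21
= (441 - 1)/21
= 440/21
In lowest terms: 440/21


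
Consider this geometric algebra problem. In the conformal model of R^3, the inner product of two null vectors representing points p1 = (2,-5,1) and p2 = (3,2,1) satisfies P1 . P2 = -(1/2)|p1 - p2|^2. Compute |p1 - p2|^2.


p1 - p2 = (-1, -7, 0)
|p1 - p2|^2 = (-1)^2 + (-7)^2 + 0^2
= 1 + 49 + 0
= 50


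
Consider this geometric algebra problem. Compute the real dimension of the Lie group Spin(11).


Spin(n) double-covers SO(n); both have Lie algebra so(n) of dimension n(n-1)/2.
n = 11
n(n-1) = 11 * 10 = 110
dim Spin(11) = 110/2 = 55


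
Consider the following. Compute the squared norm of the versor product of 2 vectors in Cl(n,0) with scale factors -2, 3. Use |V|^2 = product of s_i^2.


Each vector v_i has |v_i|^2 = s_i^2
Squared scales: (-2)^2 = 4, 3^2 = 9
|V|^2 = 4 * 9
= 36


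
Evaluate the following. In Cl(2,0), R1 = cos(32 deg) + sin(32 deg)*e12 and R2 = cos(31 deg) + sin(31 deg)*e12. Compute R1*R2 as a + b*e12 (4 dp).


Same-plane rotors commute and their half-angles add:
R1*R2 = cos(a1 + a2) + sin(a1 + a2)*e12.
a1 + a2 = 32 + 31 = 63 deg
cos(63 deg) = 0.4540
sin(63 deg) = 0.8910
R1*R2 = 0.4540 + 0.8910*e12


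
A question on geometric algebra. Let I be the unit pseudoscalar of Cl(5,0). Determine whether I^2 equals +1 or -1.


The pseudoscalar I = e1...e_n (product of all n generators) of Cl(p,q) satisfies I^2 = (-1)^(q + n(n-1)/2).
p = 5, q = 0, n = p + q = 5
n(n-1)/2 = 5 * 4 / 2 = 10
Exponent = q + n(n-1)/2 = 0 + 10 = 10
I^2 = (-1)^10 = +1


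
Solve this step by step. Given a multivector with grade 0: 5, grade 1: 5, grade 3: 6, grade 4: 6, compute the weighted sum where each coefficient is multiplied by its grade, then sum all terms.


Grade-weighted sum = sum of grade_k * coefficient_k
0*5 = 0
1*5 = 5
3*6 = 18
4*6 = 24
Total = 0 + 5 + 18 + 24 = 47


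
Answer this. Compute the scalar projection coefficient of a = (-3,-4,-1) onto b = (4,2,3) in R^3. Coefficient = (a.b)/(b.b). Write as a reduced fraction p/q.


Projection coefficient = (a . b) / (b . b)
a . b = (-3)*4 + (-4)*2 + (-1)*3
= -12 + (-8) + (-3) = -23
b . b = 4^2 + 2^2 + 3^2
= 16 + 4 + 9 = 29
Coefficient = -23/29
In lowest terms: -23/29


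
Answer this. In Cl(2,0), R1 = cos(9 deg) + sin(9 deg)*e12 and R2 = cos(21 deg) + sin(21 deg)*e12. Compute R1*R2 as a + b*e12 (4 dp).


Same-plane rotors commute and their half-angles add:
R1*R2 = cos(a1 + a2) + sin(a1 + a2)*e12.
a1 + a2 = 9 + 21 = 30 deg
cos(30 deg) = 0.8660
sin(30 deg) = 0.5000
R1*R2 = 0.8660 + 0.5000*e12


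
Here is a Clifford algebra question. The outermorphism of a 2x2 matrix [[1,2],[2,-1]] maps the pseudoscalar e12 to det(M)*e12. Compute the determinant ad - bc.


The outermorphism of a linear map f sends e1^e2 to f(e1)^f(e2).
f(e1) = 1*e1 + 2*e2
f(e2) = 2*e1 - 1*e2
f(e1) ^ f(e2) = (1*e1 + 2*e2) ^ (2*e1 - 1*e2)
= 1*(-1)*e12 + 2*2*e21
= (-1 - 4)*e12
= -5*e12
Coefficient = -5


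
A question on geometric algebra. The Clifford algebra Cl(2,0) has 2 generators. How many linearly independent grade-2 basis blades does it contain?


Number of grade-k basis blades in Cl(p,q) with n = p + q is C(n, k).
n = 2 + 0 = 2
C(2, 2) = 2! / (2! * 0!)
= 2 / (2 * 1)
= 1


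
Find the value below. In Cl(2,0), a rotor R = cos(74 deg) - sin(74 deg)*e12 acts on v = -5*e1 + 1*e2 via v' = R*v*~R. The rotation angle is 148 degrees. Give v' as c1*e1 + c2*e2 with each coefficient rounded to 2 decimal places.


Rotor R = cos(74deg) - sin(74deg)*e12
Rotation angle theta = 2 * 74 = 148 degrees
v' = R*v*~R rotates v by theta.
cos(148deg) = -0.8480, sin(148deg) = 0.5299
v'_1 = -5*cos(148deg) - 1*sin(148deg)
= -5*(-0.8480) - 1*0.5299
= 3.71
v'_2 = -5*sin(148deg) + 1*cos(148deg)
= -5*0.5299 + 1*(-0.8480)
= -3.50
v' = 3.71*e1 - 3.50*e2


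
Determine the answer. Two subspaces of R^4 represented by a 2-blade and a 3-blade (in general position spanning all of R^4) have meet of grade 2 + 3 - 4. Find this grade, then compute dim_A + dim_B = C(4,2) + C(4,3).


Meet grade = grade(A) + grade(B) - n
= 2 + 3 - 4 = 1
C(4,2) = 6
C(4,3) = 4
dim_A + dim_B = 6 + 4 = 10


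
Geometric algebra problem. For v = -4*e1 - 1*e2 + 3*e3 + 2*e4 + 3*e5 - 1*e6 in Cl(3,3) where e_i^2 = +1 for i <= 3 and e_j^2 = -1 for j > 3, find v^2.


v^2 = sum of c_i^2 * e_i^2
Positive signature terms (e_i^2 = +1): (-4)^2 + (-1)^2 + 3^2 = 26
Negative signature terms (e_j^2 = -1): 2^2 + 3^2 + (-1)^2 = 14
v^2 = 26 - 14 = 12


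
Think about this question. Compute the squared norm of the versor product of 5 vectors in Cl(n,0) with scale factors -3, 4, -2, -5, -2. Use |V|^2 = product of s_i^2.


Each vector v_i has |v_i|^2 = s_i^2
Squared scales: (-3)^2 = 9, 4^2 = 16, (-2)^2 = 4, (-5)^2 = 25, (-2)^2 = 4
|V|^2 = 9 * 16 * 4 * 25 * 4
= 57600


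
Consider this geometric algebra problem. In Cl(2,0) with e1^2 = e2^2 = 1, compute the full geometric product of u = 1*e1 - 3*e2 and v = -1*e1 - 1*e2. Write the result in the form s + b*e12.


Expand: (1*e1 - 3*e2)(-1*e1 - 1*e2)
= 1*(-1)*e1e1 + 1*(-1)*e1e2 + (-3)*(-1)*e2e1 + (-3)*(-1)*e2e2
Using e1^2 = e2^2 = 1, e2e1 = -e1e2:
Scalar part s = 1*(-1) + (-3)*(-1) = -1 + 3 = 2
Bivector part b = 1*(-1) - (-3)*(-1) = -1 - 3 = -4
uv = 2 - 4*e12


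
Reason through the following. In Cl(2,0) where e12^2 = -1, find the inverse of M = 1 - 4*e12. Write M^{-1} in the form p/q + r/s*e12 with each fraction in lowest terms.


M = 1 - 4*e12, where e12^2 = -1.
Since M commutes with its reverse ~M = a - b*e12, M * ~M = a^2 - b^2*e12^2 = a^2 + b^2.
So M^{-1} = ~M / (a^2 + b^2) = (a - b*e12)/(a^2 + b^2).
a^2 + b^2 = 1 + 16 = 17
Scalar part = 1/17 = 1/17
Bivector coeff = 4/17 = 4/17
M^{-1} = 1/17 + 4/17*e12


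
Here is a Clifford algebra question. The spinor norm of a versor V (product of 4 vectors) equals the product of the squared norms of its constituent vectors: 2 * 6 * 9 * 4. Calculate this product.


Spinor norm N(V) = |v1|^2 * |v2|^2 * ... * |v4|^2
= 2 * 6 * 9 * 4
Running product: 2, 12, 108, 432
N(V) = 432


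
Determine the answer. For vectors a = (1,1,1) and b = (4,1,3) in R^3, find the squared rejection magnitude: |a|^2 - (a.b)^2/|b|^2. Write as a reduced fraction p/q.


|a|^2 = 1^2 + 1^2 + 1^2 = 3
|b|^2 = 4^2 + 1^2 + 3^2 = 26
a . b = 1*4 + 1*1 + 1*3 = 8
(a.b)^2 = 8^2 = 64
|rej|^2 = 3 - 64/26
= (78 - 64)/26
= 14/26
In lowest terms: 7/13


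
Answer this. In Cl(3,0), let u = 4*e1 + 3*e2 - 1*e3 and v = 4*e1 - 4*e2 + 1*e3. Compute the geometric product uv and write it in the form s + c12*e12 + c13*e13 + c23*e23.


In Cl(3,0): e_i^2 = 1, e_ie_j = -e_je_i for i != j.
Scalar part = u . v = 4*4 + 3*(-4) + (-1)*1
= 16 + (-12) + (-1) = 3
e12 coeff = 4*(-4) - 3*4 = -16 - 12 = -28
e13 coeff = 4*1 - (-1)*4 = 4 - (-4) = 8
e23 coeff = 3*1 - (-1)*(-4) = 3 - 4 = -1
uv = 3 - 28*e12 + 8*e13 - 1*e23


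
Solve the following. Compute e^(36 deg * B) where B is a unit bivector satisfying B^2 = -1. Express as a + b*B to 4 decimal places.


For a unit bivector B with B^2 = -1, the exponential series gives
e^(theta*B) = cos(theta) + sin(theta)*B (the GA analogue of Euler's formula).
theta = 36 degrees = 0.628319 rad
cos(36 deg) = 0.8090
sin(36 deg) = 0.5878
exp(theta*B) = 0.8090 + 0.5878*B


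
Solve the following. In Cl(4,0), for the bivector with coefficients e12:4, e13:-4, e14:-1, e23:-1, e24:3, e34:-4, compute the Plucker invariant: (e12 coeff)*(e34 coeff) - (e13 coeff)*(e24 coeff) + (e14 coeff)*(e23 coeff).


Plucker relation: af - be + cd
a*f = 4*(-4) = -16
b*e = (-4)*3 = -12
c*d = (-1)*(-1) = 1
af - be + cd = -16 - (-12) + 1
= -3


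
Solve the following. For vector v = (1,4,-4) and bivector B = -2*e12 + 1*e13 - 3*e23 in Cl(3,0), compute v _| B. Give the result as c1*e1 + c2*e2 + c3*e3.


Left contraction v _| B = <vB>_1 (grade-1 part of the geometric product vB).
Using e1_|e12 = e2, e2_|e12 = -e1, e1_|e13 = e3, e3_|e13 = -e1, e2_|e23 = e3, e3_|e23 = -e2:
e1 coeff: -v2*b12 - v3*b13 = -(4)*(-2) - (-4)*(1) = 12
e2 coeff: v1*b12 - v3*b23 = (1)*(-2) - (-4)*(-3) = -14
e3 coeff: v1*b13 + v2*b23 = (1)*(1) + (4)*(-3) = -11
v _| B = 12*e1 - 14*e2 - 11*e3


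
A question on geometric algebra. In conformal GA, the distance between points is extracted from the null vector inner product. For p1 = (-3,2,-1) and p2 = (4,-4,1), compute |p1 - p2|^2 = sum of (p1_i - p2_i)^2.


p1 - p2 = (-7, 6, -2)
|p1 - p2|^2 = (-7)^2 + 6^2 + (-2)^2
= 49 + 36 + 4
= 89


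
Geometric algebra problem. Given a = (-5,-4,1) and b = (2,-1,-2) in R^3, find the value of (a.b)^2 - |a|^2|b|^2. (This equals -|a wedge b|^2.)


a . b = (-5)*2 + (-4)*(-1) + 1*(-2)
= -10 + 4 + (-2) = -8
|a|^2 = (-5)^2 + (-4)^2 + 1^2 = 42
|b|^2 = 2^2 + (-1)^2 + (-2)^2 = 9
(a.b)^2 = (-8)^2 = 64
|a|^2 * |b|^2 = 42 * 9 = 378
Result = 64 - 378 = -314


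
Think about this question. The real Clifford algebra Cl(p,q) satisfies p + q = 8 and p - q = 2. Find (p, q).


We need p + q = 8 and p - q = 2.
Adding: 2p = 8 + 2 = 10, so p = 5.
Then q = 8 - 5 = 3.
(p, q) = (5, 3)


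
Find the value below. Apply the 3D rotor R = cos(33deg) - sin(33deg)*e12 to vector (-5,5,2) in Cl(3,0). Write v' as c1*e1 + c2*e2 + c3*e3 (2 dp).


Rotor R = cos(33deg) - sin(33deg)*e12
Rotation angle theta = 2 * 33 = 66 degrees in the e12 plane (e1 -> e2).
The component perpendicular to the plane (e3) is invariant: v'_3 = v3 = 2.00
cos(66deg) = 0.4067, sin(66deg) = 0.9135
v'_1 = v1*cos(theta) - v2*sin(theta) = -5*0.4067 - 5*0.9135 = -6.60
v'_2 = v1*sin(theta) + v2*cos(theta) = -5*0.9135 + 5*0.4067 = -2.53
v' = -6.60*e1 - 2.53*e2 + 2.00*e3


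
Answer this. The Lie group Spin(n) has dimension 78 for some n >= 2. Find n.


dim Spin(n) = dim so(n) = n(n-1)/2.
Solve n(n-1)/2 = 78, i.e. n^2 - n - 156 = 0.
Discriminant = 1 + 8*78 = 625
n = (1 + sqrt(625))/2 = (1 + 25)/2 = 13


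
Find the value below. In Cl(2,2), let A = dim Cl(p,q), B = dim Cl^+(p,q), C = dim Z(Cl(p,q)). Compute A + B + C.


n = 2 + 2 = 4
Total dim = 2^4 = 16
Even subalgebra dim = 2^3 = 8
n is even, so center dim = 1
Sum = 16 + 8 + 1 = 25


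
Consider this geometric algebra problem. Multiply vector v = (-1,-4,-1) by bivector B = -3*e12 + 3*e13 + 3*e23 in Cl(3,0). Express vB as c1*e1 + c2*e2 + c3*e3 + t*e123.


vB has grade-1 (vector) and grade-3 (trivector) parts: vB = (v _| B) + (v ^ B).
Vector part <vB>_1:
  e1: -v2*b12 - v3*b13 = -(-4)*(-3) - (-1)*(3) = -9
  e2: v1*b12 - v3*b23 = (-1)*(-3) - (-1)*(3) = 6
  e3: v1*b13 + v2*b23 = (-1)*(3) + (-4)*(3) = -15
Trivector part <vB>_3:
  e123: v1*b23 - v2*b13 + v3*b12 = (-1)*(3) - (-4)*(3) + (-1)*(-3) = 12
vB = -9*e1 + 6*e2 - 15*e3 + 12*e123


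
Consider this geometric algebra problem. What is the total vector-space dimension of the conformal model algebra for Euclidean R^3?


The conformal model of R^3 uses Cl(4,1): the 3 Euclidean generators plus two extra orthogonal generators e+ (e+^2 = +1) and e- (e-^2 = -1), from which the null vectors e0, einf are built.
Number of generators m = 3 + 2 = 5.
dim Cl(p,q) = 2^m = 2^5 = 32


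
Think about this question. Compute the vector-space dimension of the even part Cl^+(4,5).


Even subalgebra dimension = 2^(n-1)
n = 4 + 5 = 9
2^(9 - 1) = 2^8 = 256
Verification: sum of C(9,k) for even k = 1 + 36 + 126 + 84 + 9 = 256
Result = 256


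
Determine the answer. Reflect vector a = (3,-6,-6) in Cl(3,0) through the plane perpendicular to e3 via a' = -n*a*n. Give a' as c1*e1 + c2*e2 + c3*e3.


Reflection formula: a' = -n*a*n, with n = e3 (unit vector, n^2 = 1).
For reflection through hyperplane perp to e3:
The component along e3 flips sign, others stay.
a = (3, -6, -6)
a' = (3, -6, 6)
a' = 3*e1 - 6*e2 + 6*e3


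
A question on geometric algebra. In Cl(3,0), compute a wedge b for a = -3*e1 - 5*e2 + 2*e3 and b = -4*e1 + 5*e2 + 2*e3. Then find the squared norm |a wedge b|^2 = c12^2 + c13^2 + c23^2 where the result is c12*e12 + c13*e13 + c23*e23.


a wedge b = (a1*b2 - a2*b1)*e12 + (a1*b3 - a3*b1)*e13 + (a2*b3 - a3*b2)*e23
e12 coeff: (-3)*5 - (-5)*(-4) = -15 - 20 = -35
e13 coeff: (-3)*2 - 2*(-4) = -6 - (-8) = 2
e23 coeff: (-5)*2 - 2*5 = -10 - 10 = -20
|a wedge b|^2 = (-35)^2 + 2^2 + (-20)^2
= 1225 + 4 + 400
= 1629


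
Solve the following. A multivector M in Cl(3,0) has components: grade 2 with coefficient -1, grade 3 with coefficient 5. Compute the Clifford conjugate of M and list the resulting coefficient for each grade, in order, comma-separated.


Clifford conjugate sign for grade k: (-1)^(k(k+1)/2)
Grade 2: (-1)^(2*3/2) = (-1)^3 = -1, coeff -1 -> 1
Grade 3: (-1)^(3*4/2) = (-1)^6 = 1, coeff 5 -> 5
Conjugated coefficients: 1, 5


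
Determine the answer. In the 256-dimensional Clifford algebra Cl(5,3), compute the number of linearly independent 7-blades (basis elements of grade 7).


Number of grade-k basis blades in Cl(p,q) with n = p + q is C(n, k).
n = 5 + 3 = 8
C(8, 7) = 8! / (7! * 1!)
= 40320 / (5040 * 1)
= 8


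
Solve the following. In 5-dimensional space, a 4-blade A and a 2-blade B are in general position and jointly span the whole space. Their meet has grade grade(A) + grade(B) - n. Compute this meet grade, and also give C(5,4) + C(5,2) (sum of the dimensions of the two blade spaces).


Meet grade = grade(A) + grade(B) - n
= 4 + 2 - 5 = 1
C(5,4) = 5
C(5,2) = 10
dim_A + dim_B = 5 + 10 = 15


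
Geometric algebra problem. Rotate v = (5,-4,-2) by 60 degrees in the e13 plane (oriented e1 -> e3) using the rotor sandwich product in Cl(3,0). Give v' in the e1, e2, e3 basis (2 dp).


Rotor R = cos(30deg) - sin(30deg)*e13
Rotation angle theta = 2 * 30 = 60 degrees in the e13 plane (e1 -> e3).
The component perpendicular to the plane (e2) is invariant: v'_2 = v2 = -4.00
cos(60deg) = 0.5000, sin(60deg) = 0.8660
v'_1 = v1*cos(theta) - v3*sin(theta) = 5*0.5000 - (-2)*0.8660 = 4.23
v'_3 = v1*sin(theta) + v3*cos(theta) = 5*0.8660 + (-2)*0.5000 = 3.33
v' = 4.23*e1 - 4.00*e2 + 3.33*e3


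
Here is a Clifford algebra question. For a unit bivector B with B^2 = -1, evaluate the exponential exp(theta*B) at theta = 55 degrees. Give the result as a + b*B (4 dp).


For a unit bivector B with B^2 = -1, the exponential series gives
e^(theta*B) = cos(theta) + sin(theta)*B (the GA analogue of Euler's formula).
theta = 55 degrees = 0.959931 rad
cos(55 deg) = 0.5736
sin(55 deg) = 0.8192
exp(theta*B) = 0.5736 + 0.8192*B


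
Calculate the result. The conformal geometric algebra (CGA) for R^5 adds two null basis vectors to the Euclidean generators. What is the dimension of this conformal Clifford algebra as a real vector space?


The conformal model of R^5 uses Cl(6,1): the 5 Euclidean generators plus two extra orthogonal generators e+ (e+^2 = +1) and e- (e-^2 = -1), from which the null vectors e0, einf are built.
Number of generators m = 5 + 2 = 7.
dim Cl(p,q) = 2^m = 2^7 = 128


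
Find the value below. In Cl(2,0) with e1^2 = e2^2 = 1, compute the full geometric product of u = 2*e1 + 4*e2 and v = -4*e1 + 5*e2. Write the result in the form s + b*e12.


Expand: (2*e1 + 4*e2)(-4*e1 + 5*e2)
= 2*(-4)*e1e1 + 2*5*e1e2 + 4*(-4)*e2e1 + 4*5*e2e2
Using e1^2 = e2^2 = 1, e2e1 = -e1e2:
Scalar part s = 2*(-4) + 4*5 = -8 + 20 = 12
Bivector part b = 2*5 - 4*(-4) = 10 - (-16) = 26
uv = 12 + 26*e12


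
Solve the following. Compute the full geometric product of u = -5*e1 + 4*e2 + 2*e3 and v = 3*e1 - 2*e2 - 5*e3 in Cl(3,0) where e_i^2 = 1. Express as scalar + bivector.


In Cl(3,0): e_i^2 = 1, e_ie_j = -e_je_i for i != j.
Scalar part = u . v = (-5)*3 + 4*(-2) + 2*(-5)
= -15 + (-8) + (-10) = -33
e12 coeff = (-5)*(-2) - 4*3 = 10 - 12 = -2
e13 coeff = (-5)*(-5) - 2*3 = 25 - 6 = 19
e23 coeff = 4*(-5) - 2*(-2) = -20 - (-4) = -16
uv = -33 - 2*e12 + 19*e13 - 16*e23


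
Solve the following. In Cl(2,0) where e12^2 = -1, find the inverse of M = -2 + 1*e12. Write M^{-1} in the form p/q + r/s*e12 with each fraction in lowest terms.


M = -2 + 1*e12, where e12^2 = -1.
Since M commutes with its reverse ~M = a - b*e12, M * ~M = a^2 - b^2*e12^2 = a^2 + b^2.
So M^{-1} = ~M / (a^2 + b^2) = (a - b*e12)/(a^2 + b^2).
a^2 + b^2 = 4 + 1 = 5
Scalar part = -2/5 = -2/5
Bivector coeff = -1/5 = -1/5
M^{-1} = -2/5 - 1/5*e12


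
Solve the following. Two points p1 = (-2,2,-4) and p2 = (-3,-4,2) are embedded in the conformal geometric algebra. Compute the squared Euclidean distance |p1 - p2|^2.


p1 - p2 = (1, 6, -6)
|p1 - p2|^2 = 1^2 + 6^2 + (-6)^2
= 1 + 36 + 36
= 73


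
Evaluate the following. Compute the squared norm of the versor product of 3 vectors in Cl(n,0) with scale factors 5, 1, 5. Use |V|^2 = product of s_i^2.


Each vector v_i has |v_i|^2 = s_i^2
Squared scales: 5^2 = 25, 1^2 = 1, 5^2 = 25
|V|^2 = 25 * 1 * 25
= 625


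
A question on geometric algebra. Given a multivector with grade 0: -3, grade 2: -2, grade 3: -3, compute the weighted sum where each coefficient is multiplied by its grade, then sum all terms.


Grade-weighted sum = sum of grade_k * coefficient_k
0*(-3) = 0
2*(-2) = -4
3*(-3) = -9
Total = 0 + (-4) + (-9) = -13


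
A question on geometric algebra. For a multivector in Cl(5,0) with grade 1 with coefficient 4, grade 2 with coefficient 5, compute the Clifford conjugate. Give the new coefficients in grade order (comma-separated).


Clifford conjugate sign for grade k: (-1)^(k(k+1)/2)
Grade 1: (-1)^(1*2/2) = (-1)^1 = -1, coeff 4 -> -4
Grade 2: (-1)^(2*3/2) = (-1)^3 = -1, coeff 5 -> -5
Conjugated coefficients: -4, -5


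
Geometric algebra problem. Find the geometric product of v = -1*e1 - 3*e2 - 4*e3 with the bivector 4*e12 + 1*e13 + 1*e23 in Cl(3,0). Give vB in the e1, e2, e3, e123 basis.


vB has grade-1 (vector) and grade-3 (trivector) parts: vB = (v _| B) + (v ^ B).
Vector part <vB>_1:
  e1: -v2*b12 - v3*b13 = -(-3)*(4) - (-4)*(1) = 16
  e2: v1*b12 - v3*b23 = (-1)*(4) - (-4)*(1) = 0
  e3: v1*b13 + v2*b23 = (-1)*(1) + (-3)*(1) = -4
Trivector part <vB>_3:
  e123: v1*b23 - v2*b13 + v3*b12 = (-1)*(1) - (-3)*(1) + (-4)*(4) = -14
vB = 16*e1 + 0*e2 - 4*e3 - 14*e123


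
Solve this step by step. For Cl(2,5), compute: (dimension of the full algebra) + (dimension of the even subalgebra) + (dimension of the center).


n = 2 + 5 = 7
Total dim = 2^7 = 128
Even subalgebra dim = 2^6 = 64
n is odd, so center dim = 2
Sum = 128 + 64 + 2 = 194


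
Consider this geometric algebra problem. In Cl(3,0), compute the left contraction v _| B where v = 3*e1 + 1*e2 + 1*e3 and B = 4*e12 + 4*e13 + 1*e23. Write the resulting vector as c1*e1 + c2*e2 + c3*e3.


Left contraction v _| B = <vB>_1 (grade-1 part of the geometric product vB).
Using e1_|e12 = e2, e2_|e12 = -e1, e1_|e13 = e3, e3_|e13 = -e1, e2_|e23 = e3, e3_|e23 = -e2:
e1 coeff: -v2*b12 - v3*b13 = -(1)*(4) - (1)*(4) = -8
e2 coeff: v1*b12 - v3*b23 = (3)*(4) - (1)*(1) = 11
e3 coeff: v1*b13 + v2*b23 = (3)*(4) + (1)*(1) = 13
v _| B = -8*e1 + 11*e2 + 13*e3


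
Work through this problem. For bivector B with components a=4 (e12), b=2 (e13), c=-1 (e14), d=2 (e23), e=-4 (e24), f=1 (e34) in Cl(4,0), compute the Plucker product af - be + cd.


Plucker relation: af - be + cd
a*f = 4*1 = 4
b*e = 2*(-4) = -8
c*d = (-1)*2 = -2
af - be + cd = 4 - (-8) + (-2)
= 10


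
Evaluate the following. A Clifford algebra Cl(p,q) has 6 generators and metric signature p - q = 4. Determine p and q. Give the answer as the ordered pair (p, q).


We need p + q = 6 and p - q = 4.
Adding: 2p = 6 + 4 = 10, so p = 5.
Then q = 6 - 5 = 1.
(p, q) = (5, 1)


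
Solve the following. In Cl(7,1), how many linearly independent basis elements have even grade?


Even subalgebra dimension = 2^(n-1)
n = 7 + 1 = 8
2^(8 - 1) = 2^7 = 128
Verification: sum of C(8,k) for even k = 1 + 28 + 70 + 28 + 1 = 128
Result = 128


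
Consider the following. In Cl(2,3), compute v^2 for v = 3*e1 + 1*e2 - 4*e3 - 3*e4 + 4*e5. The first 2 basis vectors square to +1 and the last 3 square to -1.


v^2 = sum of c_i^2 * e_i^2
Positive signature terms (e_i^2 = +1): 3^2 + 1^2 = 10
Negative signature terms (e_j^2 = -1): (-4)^2 + (-3)^2 + 4^2 = 41
v^2 = 10 - 41 = -31


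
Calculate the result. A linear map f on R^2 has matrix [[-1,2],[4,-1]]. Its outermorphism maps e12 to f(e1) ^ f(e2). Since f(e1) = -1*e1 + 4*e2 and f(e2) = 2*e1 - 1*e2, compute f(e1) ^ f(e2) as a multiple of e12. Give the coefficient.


The outermorphism of a linear map f sends e1^e2 to f(e1)^f(e2).
f(e1) = -1*e1 + 4*e2
f(e2) = 2*e1 - 1*e2
f(e1) ^ f(e2) = (-1*e1 + 4*e2) ^ (2*e1 - 1*e2)
= (-1)*(-1)*e12 + 4*2*e21
= (1 - 8)*e12
= -7*e12
Coefficient = -7


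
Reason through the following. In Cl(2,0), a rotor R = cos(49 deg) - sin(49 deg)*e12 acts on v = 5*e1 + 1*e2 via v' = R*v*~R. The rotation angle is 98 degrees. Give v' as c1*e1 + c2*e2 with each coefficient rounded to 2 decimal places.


Rotor R = cos(49deg) - sin(49deg)*e12
Rotation angle theta = 2 * 49 = 98 degrees
v' = R*v*~R rotates v by theta.
cos(98deg) = -0.1392, sin(98deg) = 0.9903
v'_1 = 5*cos(98deg) - 1*sin(98deg)
= 5*(-0.1392) - 1*0.9903
= -1.69
v'_2 = 5*sin(98deg) + 1*cos(98deg)
= 5*0.9903 + 1*(-0.1392)
= 4.81
v' = -1.69*e1 + 4.81*e2


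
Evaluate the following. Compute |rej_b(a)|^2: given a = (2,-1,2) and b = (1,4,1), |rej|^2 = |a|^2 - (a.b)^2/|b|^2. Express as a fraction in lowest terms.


|a|^2 = 2^2 + (-1)^2 + 2^2 = 9
|b|^2 = 1^2 + 4^2 + 1^2 = 18
a . b = 2*1 + (-1)*4 + 2*1 = 0
(a.b)^2 = 0^2 = 0
|rej|^2 = 9 - 0/18
= (162 - 0)/18
= 162/18
In lowest terms: 9/1


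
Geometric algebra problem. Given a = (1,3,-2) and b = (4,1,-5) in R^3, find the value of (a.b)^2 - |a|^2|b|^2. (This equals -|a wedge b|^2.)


a . b = 1*4 + 3*1 + (-2)*(-5)
= 4 + 3 + 10 = 17
|a|^2 = 1^2 + 3^2 + (-2)^2 = 14
|b|^2 = 4^2 + 1^2 + (-5)^2 = 42
(a.b)^2 = 17^2 = 289
|a|^2 * |b|^2 = 14 * 42 = 588
Result = 289 - 588 = -299


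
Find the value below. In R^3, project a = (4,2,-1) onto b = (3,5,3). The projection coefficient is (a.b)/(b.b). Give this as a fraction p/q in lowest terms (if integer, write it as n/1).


Projection coefficient = (a . b) / (b . b)
a . b = 4*3 + 2*5 + (-1)*3
= 12 + 10 + (-3) = 19
b . b = 3^2 + 5^2 + 3^2
= 9 + 25 + 9 = 43
Coefficient = 19/43
In lowest terms: 19/43


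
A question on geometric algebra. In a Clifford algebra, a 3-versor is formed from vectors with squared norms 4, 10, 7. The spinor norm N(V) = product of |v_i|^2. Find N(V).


Spinor norm N(V) = |v1|^2 * |v2|^2 * ... * |v3|^2
= 4 * 10 * 7
Running product: 4, 40, 280
N(V) = 280


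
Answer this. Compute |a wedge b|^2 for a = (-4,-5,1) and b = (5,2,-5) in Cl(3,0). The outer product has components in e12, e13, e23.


a wedge b = (a1*b2 - a2*b1)*e12 + (a1*b3 - a3*b1)*e13 + (a2*b3 - a3*b2)*e23
e12 coeff: (-4)*2 - (-5)*5 = -8 - (-25) = 17
e13 coeff: (-4)*(-5) - 1*5 = 20 - 5 = 15
e23 coeff: (-5)*(-5) - 1*2 = 25 - 2 = 23
|a wedge b|^2 = 17^2 + 15^2 + 23^2
= 289 + 225 + 529
= 1043


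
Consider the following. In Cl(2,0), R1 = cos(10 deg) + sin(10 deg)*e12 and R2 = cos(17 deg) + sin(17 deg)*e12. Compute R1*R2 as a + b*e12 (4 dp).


Same-plane rotors commute and their half-angles add:
R1*R2 = cos(a1 + a2) + sin(a1 + a2)*e12.
a1 + a2 = 10 + 17 = 27 deg
cos(27 deg) = 0.8910
sin(27 deg) = 0.4540
R1*R2 = 0.8910 + 0.4540*e12


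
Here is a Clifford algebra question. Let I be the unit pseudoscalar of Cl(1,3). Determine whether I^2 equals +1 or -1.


The pseudoscalar I = e1...e_n (product of all n generators) of Cl(p,q) satisfies I^2 = (-1)^(q + n(n-1)/2).
p = 1, q = 3, n = p + q = 4
n(n-1)/2 = 4 * 3 / 2 = 6
Exponent = q + n(n-1)/2 = 3 + 6 = 9
I^2 = (-1)^9 = -1


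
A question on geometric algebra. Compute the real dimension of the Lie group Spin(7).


Spin(n) double-covers SO(n); both have Lie algebra so(n) of dimension n(n-1)/2.
n = 7
n(n-1) = 7 * 6 = 42
dim Spin(7) = 42/2 = 21


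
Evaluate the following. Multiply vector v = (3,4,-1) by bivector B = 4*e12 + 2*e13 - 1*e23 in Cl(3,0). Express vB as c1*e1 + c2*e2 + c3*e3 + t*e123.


vB has grade-1 (vector) and grade-3 (trivector) parts: vB = (v _| B) + (v ^ B).
Vector part <vB>_1:
  e1: -v2*b12 - v3*b13 = -(4)*(4) - (-1)*(2) = -14
  e2: v1*b12 - v3*b23 = (3)*(4) - (-1)*(-1) = 11
  e3: v1*b13 + v2*b23 = (3)*(2) + (4)*(-1) = 2
Trivector part <vB>_3:
  e123: v1*b23 - v2*b13 + v3*b12 = (3)*(-1) - (4)*(2) + (-1)*(4) = -15
vB = -14*e1 + 11*e2 + 2*e3 - 15*e123


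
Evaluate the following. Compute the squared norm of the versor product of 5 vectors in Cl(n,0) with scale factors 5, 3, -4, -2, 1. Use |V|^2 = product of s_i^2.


Each vector v_i has |v_i|^2 = s_i^2
Squared scales: 5^2 = 25, 3^2 = 9, (-4)^2 = 16, (-2)^2 = 4, 1^2 = 1
|V|^2 = 25 * 9 * 16 * 4 * 1
= 14400


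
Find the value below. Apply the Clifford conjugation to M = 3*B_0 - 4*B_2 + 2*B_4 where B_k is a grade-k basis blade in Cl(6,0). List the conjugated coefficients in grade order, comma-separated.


Clifford conjugate sign for grade k: (-1)^(k(k+1)/2)
Grade 0: (-1)^(0*1/2) = (-1)^0 = 1, coeff 3 -> 3
Grade 2: (-1)^(2*3/2) = (-1)^3 = -1, coeff -4 -> 4
Grade 4: (-1)^(4*5/2) = (-1)^10 = 1, coeff 2 -> 2
Conjugated coefficients: 3, 4, 2


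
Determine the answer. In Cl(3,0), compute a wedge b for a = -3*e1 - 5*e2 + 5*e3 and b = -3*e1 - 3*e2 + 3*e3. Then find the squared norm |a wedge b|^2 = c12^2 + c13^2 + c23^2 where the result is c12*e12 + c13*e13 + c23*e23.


a wedge b = (a1*b2 - a2*b1)*e12 + (a1*b3 - a3*b1)*e13 + (a2*b3 - a3*b2)*e23
e12 coeff: (-3)*(-3) - (-5)*(-3) = 9 - 15 = -6
e13 coeff: (-3)*3 - 5*(-3) = -9 - (-15) = 6
e23 coeff: (-5)*3 - 5*(-3) = -15 - (-15) = 0
|a wedge b|^2 = (-6)^2 + 6^2 + 0^2
= 36 + 36 + 0
= 72


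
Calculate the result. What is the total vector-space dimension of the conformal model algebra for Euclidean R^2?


The conformal model of R^2 uses Cl(3,1): the 2 Euclidean generators plus two extra orthogonal generators e+ (e+^2 = +1) and e- (e-^2 = -1), from which the null vectors e0, einf are built.
Number of generators m = 2 + 2 = 4.
dim Cl(p,q) = 2^m = 2^4 = 16


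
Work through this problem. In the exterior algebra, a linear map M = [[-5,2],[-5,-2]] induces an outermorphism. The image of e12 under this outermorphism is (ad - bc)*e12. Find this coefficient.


The outermorphism of a linear map f sends e1^e2 to f(e1)^f(e2).
f(e1) = -5*e1 - 5*e2
f(e2) = 2*e1 - 2*e2
f(e1) ^ f(e2) = (-5*e1 - 5*e2) ^ (2*e1 - 2*e2)
= (-5)*(-2)*e12 + (-5)*2*e21
= (10 - (-10))*e12
= 20*e12
Coefficient = 20


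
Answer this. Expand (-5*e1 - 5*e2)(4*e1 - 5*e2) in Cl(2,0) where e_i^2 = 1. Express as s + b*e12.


Expand: (-5*e1 - 5*e2)(4*e1 - 5*e2)
= (-5)*4*e1e1 + (-5)*(-5)*e1e2 + (-5)*4*e2e1 + (-5)*(-5)*e2e2
Using e1^2 = e2^2 = 1, e2e1 = -e1e2:
Scalar part s = (-5)*4 + (-5)*(-5) = -20 + 25 = 5
Bivector part b = (-5)*(-5) - (-5)*4 = 25 - (-20) = 45
uv = 5 + 45*e12


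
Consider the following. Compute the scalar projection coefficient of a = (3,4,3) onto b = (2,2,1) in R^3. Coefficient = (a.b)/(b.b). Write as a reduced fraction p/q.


Projection coefficient = (a . b) / (b . b)
a . b = 3*2 + 4*2 + 3*1
= 6 + 8 + 3 = 17
b . b = 2^2 + 2^2 + 1^2
= 4 + 4 + 1 = 9
Coefficient = 17/9
In lowest terms: 17/9


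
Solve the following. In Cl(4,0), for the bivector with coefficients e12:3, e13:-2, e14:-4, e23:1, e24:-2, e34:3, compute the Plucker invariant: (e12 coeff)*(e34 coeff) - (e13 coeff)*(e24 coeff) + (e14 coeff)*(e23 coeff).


Plucker relation: af - be + cd
a*f = 3*3 = 9
b*e = (-2)*(-2) = 4
c*d = (-4)*1 = -4
af - be + cd = 9 - 4 + (-4)
= 1


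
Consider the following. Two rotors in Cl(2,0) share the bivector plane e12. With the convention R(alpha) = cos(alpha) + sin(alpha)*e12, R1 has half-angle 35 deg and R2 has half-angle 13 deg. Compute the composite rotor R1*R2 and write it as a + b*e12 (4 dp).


Same-plane rotors commute and their half-angles add:
R1*R2 = cos(a1 + a2) + sin(a1 + a2)*e12.
a1 + a2 = 35 + 13 = 48 deg
cos(48 deg) = 0.6691
sin(48 deg) = 0.7431
R1*R2 = 0.6691 + 0.7431*e12


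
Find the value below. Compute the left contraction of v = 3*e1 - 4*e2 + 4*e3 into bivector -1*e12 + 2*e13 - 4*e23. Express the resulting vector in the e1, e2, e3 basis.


Left contraction v _| B = <vB>_1 (grade-1 part of the geometric product vB).
Using e1_|e12 = e2, e2_|e12 = -e1, e1_|e13 = e3, e3_|e13 = -e1, e2_|e23 = e3, e3_|e23 = -e2:
e1 coeff: -v2*b12 - v3*b13 = -(-4)*(-1) - (4)*(2) = -12
e2 coeff: v1*b12 - v3*b23 = (3)*(-1) - (4)*(-4) = 13
e3 coeff: v1*b13 + v2*b23 = (3)*(2) + (-4)*(-4) = 22
v _| B = -12*e1 + 13*e2 + 22*e3


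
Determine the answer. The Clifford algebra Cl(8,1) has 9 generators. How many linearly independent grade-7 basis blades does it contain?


Number of grade-k basis blades in Cl(p,q) with n = p + q is C(n, k).
n = 8 + 1 = 9
C(9, 7) = 9! / (7! * 2!)
= 362880 / (5040 * 2)
= 36


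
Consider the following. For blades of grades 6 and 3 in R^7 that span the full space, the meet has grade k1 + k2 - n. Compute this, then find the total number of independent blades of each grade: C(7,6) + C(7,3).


Meet grade = grade(A) + grade(B) - n
= 6 + 3 - 7 = 2
C(7,6) = 7
C(7,3) = 35
dim_A + dim_B = 7 + 35 = 42


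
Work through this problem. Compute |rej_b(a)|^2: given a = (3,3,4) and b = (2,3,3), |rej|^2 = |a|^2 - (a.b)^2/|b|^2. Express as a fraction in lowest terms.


|a|^2 = 3^2 + 3^2 + 4^2 = 34
|b|^2 = 2^2 + 3^2 + 3^2 = 22
a . b = 3*2 + 3*3 + 4*3 = 27
(a.b)^2 = 27^2 = 729
|rej|^2 = 34 - 729/22
= (748 - 729)/22
= 19/22
In lowest terms: 19/22


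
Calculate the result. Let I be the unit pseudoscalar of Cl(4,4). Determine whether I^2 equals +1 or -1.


The pseudoscalar I = e1...e_n (product of all n generators) of Cl(p,q) satisfies I^2 = (-1)^(q + n(n-1)/2).
p = 4, q = 4, n = p + q = 8
n(n-1)/2 = 8 * 7 / 2 = 28
Exponent = q + n(n-1)/2 = 4 + 28 = 32
I^2 = (-1)^32 = +1


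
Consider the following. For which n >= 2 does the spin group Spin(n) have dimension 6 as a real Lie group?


dim Spin(n) = dim so(n) = n(n-1)/2.
Solve n(n-1)/2 = 6, i.e. n^2 - n - 12 = 0.
Discriminant = 1 + 8*6 = 49
n = (1 + sqrt(49))/2 = (1 + 7)/2 = 4


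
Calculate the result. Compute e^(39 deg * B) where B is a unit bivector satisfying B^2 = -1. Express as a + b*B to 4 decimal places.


For a unit bivector B with B^2 = -1, the exponential series gives
e^(theta*B) = cos(theta) + sin(theta)*B (the GA analogue of Euler's formula).
theta = 39 degrees = 0.680678 rad
cos(39 deg) = 0.7771
sin(39 deg) = 0.6293
exp(theta*B) = 0.7771 + 0.6293*B


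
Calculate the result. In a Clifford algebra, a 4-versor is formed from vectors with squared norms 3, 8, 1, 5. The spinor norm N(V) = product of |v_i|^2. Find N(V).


Spinor norm N(V) = |v1|^2 * |v2|^2 * ... * |v4|^2
= 3 * 8 * 1 * 5
Running product: 3, 24, 24, 120
N(V) = 120


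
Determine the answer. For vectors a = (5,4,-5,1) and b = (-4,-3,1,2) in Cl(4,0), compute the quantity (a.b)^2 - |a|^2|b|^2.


a . b = 5*(-4) + 4*(-3) + (-5)*1 + 1*2
= -20 + (-12) + (-5) + 2 = -35
|a|^2 = 5^2 + 4^2 + (-5)^2 + 1^2 = 67
|b|^2 = (-4)^2 + (-3)^2 + 1^2 + 2^2 = 30
(a.b)^2 = (-35)^2 = 1225
|a|^2 * |b|^2 = 67 * 30 = 2010
Result = 1225 - 2010 = -785


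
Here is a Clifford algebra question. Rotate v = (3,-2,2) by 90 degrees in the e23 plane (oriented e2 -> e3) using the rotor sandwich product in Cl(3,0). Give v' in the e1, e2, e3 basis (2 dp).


Rotor R = cos(45deg) - sin(45deg)*e23
Rotation angle theta = 2 * 45 = 90 degrees in the e23 plane (e2 -> e3).
The component perpendicular to the plane (e1) is invariant: v'_1 = v1 = 3.00
cos(90deg) = 0.0000, sin(90deg) = 1.0000
v'_2 = v2*cos(theta) - v3*sin(theta) = -2*0.0000 - 2*1.0000 = -2.00
v'_3 = v2*sin(theta) + v3*cos(theta) = -2*1.0000 + 2*0.0000 = -2.00
v' = 3.00*e1 - 2.00*e2 - 2.00*e3


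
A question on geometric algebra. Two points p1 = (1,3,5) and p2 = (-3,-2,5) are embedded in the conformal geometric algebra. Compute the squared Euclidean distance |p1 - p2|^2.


p1 - p2 = (4, 5, 0)
|p1 - p2|^2 = 4^2 + 5^2 + 0^2
= 16 + 25 + 0
= 41


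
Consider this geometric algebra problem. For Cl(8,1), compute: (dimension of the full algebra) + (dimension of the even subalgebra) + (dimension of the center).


n = 8 + 1 = 9
Total dim = 2^9 = 512
Even subalgebra dim = 2^8 = 256
n is odd, so center dim = 2
Sum = 512 + 256 + 2 = 770


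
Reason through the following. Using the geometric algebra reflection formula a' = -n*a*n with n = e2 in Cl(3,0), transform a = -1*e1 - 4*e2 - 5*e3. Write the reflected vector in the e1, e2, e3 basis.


Reflection formula: a' = -n*a*n, with n = e2 (unit vector, n^2 = 1).
For reflection through hyperplane perp to e2:
The component along e2 flips sign, others stay.
a = (-1, -4, -5)
a' = (-1, 4, -5)
a' = -1*e1 + 4*e2 - 5*e3


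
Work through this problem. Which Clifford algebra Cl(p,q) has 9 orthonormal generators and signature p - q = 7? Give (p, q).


We need p + q = 9 and p - q = 7.
Adding: 2p = 9 + 7 = 16, so p = 8.
Then q = 9 - 8 = 1.
(p, q) = (8, 1)


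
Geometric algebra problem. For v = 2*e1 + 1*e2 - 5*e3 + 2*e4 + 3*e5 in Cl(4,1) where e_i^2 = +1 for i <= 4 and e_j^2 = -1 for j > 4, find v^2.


v^2 = sum of c_i^2 * e_i^2
Positive signature terms (e_i^2 = +1): 2^2 + 1^2 + (-5)^2 + 2^2 = 34
Negative signature terms (e_j^2 = -1): 3^2 = 9
v^2 = 34 - 9 = 25


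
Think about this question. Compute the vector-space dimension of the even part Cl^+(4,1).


Even subalgebra dimension = 2^(n-1)
n = 4 + 1 = 5
2^(5 - 1) = 2^4 = 16
Verification: sum of C(5,k) for even k = 1 + 10 + 5 = 16
Result = 16


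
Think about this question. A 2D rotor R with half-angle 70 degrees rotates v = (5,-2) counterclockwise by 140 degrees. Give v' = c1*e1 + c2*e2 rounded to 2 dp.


Rotor R = cos(70deg) - sin(70deg)*e12
Rotation angle theta = 2 * 70 = 140 degrees
v' = R*v*~R rotates v by theta.
cos(140deg) = -0.7660, sin(140deg) = 0.6428
v'_1 = 5*cos(140deg) - (-2)*sin(140deg)
= 5*(-0.7660) - (-2)*0.6428
= -2.54
v'_2 = 5*sin(140deg) + (-2)*cos(140deg)
= 5*0.6428 + (-2)*(-0.7660)
= 4.75
v' = -2.54*e1 + 4.75*e2


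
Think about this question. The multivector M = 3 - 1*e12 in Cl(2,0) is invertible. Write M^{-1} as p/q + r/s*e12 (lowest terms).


M = 3 - 1*e12, where e12^2 = -1.
Since M commutes with its reverse ~M = a - b*e12, M * ~M = a^2 - b^2*e12^2 = a^2 + b^2.
So M^{-1} = ~M / (a^2 + b^2) = (a - b*e12)/(a^2 + b^2).
a^2 + b^2 = 9 + 1 = 10
Scalar part = 3/10 = 3/10
Bivector coeff = 1/10 = 1/10
M^{-1} = 3/10 + 1/10*e12


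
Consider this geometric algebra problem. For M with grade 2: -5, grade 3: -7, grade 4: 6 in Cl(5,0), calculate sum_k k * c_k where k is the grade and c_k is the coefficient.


Grade-weighted sum = sum of grade_k * coefficient_k
2*(-5) = -10
3*(-7) = -21
4*6 = 24
Total = -10 + (-21) + 24 = -7


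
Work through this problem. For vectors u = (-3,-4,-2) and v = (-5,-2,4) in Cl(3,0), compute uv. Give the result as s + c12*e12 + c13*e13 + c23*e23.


In Cl(3,0): e_i^2 = 1, e_ie_j = -e_je_i for i != j.
Scalar part = u . v = (-3)*(-5) + (-4)*(-2) + (-2)*4
= 15 + 8 + (-8) = 15
e12 coeff = (-3)*(-2) - (-4)*(-5) = 6 - 20 = -14
e13 coeff = (-3)*4 - (-2)*(-5) = -12 - 10 = -22
e23 coeff = (-4)*4 - (-2)*(-2) = -16 - 4 = -20
uv = 15 - 14*e12 - 22*e13 - 20*e23


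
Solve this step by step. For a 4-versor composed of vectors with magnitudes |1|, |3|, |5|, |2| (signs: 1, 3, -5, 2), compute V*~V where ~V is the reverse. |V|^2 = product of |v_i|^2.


Each vector v_i has |v_i|^2 = s_i^2
Squared scales: 1^2 = 1, 3^2 = 9, (-5)^2 = 25, 2^2 = 4
|V|^2 = 1 * 9 * 25 * 4
= 900


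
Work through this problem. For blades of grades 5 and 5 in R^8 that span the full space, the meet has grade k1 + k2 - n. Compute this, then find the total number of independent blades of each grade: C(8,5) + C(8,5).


Meet grade = grade(A) + grade(B) - n
= 5 + 5 - 8 = 2
C(8,5) = 56
C(8,5) = 56
dim_A + dim_B = 56 + 56 = 112


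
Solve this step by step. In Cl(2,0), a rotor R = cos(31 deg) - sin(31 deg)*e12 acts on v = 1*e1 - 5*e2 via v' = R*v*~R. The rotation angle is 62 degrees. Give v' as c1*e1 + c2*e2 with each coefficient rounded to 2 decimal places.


Rotor R = cos(31deg) - sin(31deg)*e12
Rotation angle theta = 2 * 31 = 62 degrees
v' = R*v*~R rotates v by theta.
cos(62deg) = 0.4695, sin(62deg) = 0.8829
v'_1 = 1*cos(62deg) - (-5)*sin(62deg)
= 1*0.4695 - (-5)*0.8829
= 4.88
v'_2 = 1*sin(62deg) + (-5)*cos(62deg)
= 1*0.8829 + (-5)*0.4695
= -1.46
v' = 4.88*e1 - 1.46*e2


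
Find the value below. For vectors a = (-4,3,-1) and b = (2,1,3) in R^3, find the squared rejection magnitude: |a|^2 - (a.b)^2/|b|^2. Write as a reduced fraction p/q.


|a|^2 = (-4)^2 + 3^2 + (-1)^2 = 26
|b|^2 = 2^2 + 1^2 + 3^2 = 14
a . b = (-4)*2 + 3*1 + (-1)*3 = -8
(a.b)^2 = (-8)^2 = 64
|rej|^2 = 26 - 64/14
= (364 - 64)/14
= 300/14
In lowest terms: 150/7


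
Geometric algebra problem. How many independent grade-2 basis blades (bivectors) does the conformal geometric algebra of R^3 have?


The conformal model of R^3 uses Cl(4,1) with m = 3 + 2 = 5 generators.
Number of grade-2 blades = C(m, 2) = C(5, 2)
= 5*4/2 = 10


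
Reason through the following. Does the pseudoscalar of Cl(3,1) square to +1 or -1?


The pseudoscalar I = e1...e_n (product of all n generators) of Cl(p,q) satisfies I^2 = (-1)^(q + n(n-1)/2).
p = 3, q = 1, n = p + q = 4
n(n-1)/2 = 4 * 3 / 2 = 6
Exponent = q + n(n-1)/2 = 1 + 6 = 7
I^2 = (-1)^7 = -1


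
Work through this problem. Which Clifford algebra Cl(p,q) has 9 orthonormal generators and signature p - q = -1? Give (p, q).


We need p + q = 9 and p - q = -1.
Adding: 2p = 9 + (-1) = 8, so p = 4.
Then q = 9 - 4 = 5.
(p, q) = (4, 5)
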